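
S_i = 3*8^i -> [3, 24, 192, 1536, 12288]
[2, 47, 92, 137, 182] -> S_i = 2 + 45*i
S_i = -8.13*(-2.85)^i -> [-8.13, 23.17, -66.04, 188.2, -536.38]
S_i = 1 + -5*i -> [1, -4, -9, -14, -19]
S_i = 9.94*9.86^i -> [9.94, 98.01, 966.36, 9528.34, 93949.41]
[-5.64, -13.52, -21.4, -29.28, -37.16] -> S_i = -5.64 + -7.88*i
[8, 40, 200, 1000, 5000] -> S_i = 8*5^i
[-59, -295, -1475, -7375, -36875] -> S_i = -59*5^i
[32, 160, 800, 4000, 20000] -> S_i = 32*5^i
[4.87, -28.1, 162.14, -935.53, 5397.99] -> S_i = 4.87*(-5.77)^i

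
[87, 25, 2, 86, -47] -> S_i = Random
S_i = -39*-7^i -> [-39, 273, -1911, 13377, -93639]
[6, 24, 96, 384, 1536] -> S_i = 6*4^i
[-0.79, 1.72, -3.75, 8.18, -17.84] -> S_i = -0.79*(-2.18)^i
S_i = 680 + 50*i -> [680, 730, 780, 830, 880]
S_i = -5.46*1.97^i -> [-5.46, -10.76, -21.19, -41.74, -82.24]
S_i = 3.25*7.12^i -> [3.25, 23.14, 164.76, 1173.07, 8352.25]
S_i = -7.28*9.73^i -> [-7.28, -70.83, -689.22, -6706.1, -65250.33]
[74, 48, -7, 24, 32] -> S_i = Random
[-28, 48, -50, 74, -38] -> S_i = Random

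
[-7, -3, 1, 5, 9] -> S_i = -7 + 4*i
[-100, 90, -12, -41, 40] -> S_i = Random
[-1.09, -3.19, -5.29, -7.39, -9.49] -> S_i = -1.09 + -2.10*i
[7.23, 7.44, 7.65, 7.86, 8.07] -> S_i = 7.23 + 0.21*i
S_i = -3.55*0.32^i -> [-3.55, -1.14, -0.36, -0.12, -0.04]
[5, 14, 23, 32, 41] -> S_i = 5 + 9*i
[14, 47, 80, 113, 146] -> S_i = 14 + 33*i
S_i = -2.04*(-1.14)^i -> [-2.04, 2.33, -2.65, 3.02, -3.45]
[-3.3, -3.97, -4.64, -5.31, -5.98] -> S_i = -3.30 + -0.67*i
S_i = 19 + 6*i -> [19, 25, 31, 37, 43]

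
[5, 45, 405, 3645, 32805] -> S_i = 5*9^i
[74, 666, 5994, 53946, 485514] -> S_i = 74*9^i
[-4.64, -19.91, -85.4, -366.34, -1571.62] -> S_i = -4.64*4.29^i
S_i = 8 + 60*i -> [8, 68, 128, 188, 248]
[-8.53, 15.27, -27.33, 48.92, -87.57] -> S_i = -8.53*(-1.79)^i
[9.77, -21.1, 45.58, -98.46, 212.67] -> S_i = 9.77*(-2.16)^i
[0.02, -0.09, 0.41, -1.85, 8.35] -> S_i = 0.02*(-4.52)^i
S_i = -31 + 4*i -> [-31, -27, -23, -19, -15]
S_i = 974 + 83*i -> [974, 1057, 1140, 1223, 1306]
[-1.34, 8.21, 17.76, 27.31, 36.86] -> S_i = -1.34 + 9.55*i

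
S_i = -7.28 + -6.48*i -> [-7.28, -13.76, -20.24, -26.72, -33.2]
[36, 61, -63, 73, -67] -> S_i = Random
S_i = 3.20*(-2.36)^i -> [3.2, -7.55, 17.82, -42.06, 99.27]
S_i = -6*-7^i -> [-6, 42, -294, 2058, -14406]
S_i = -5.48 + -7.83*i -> [-5.48, -13.31, -21.14, -28.97, -36.8]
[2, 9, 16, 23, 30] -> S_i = 2 + 7*i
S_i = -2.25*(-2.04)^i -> [-2.25, 4.59, -9.36, 19.1, -38.97]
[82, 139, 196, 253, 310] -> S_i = 82 + 57*i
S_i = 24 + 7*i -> [24, 31, 38, 45, 52]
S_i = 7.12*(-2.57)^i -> [7.12, -18.3, 47.03, -120.86, 310.61]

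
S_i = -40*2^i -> [-40, -80, -160, -320, -640]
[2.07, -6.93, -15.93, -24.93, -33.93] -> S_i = 2.07 + -9.00*i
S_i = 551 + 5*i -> [551, 556, 561, 566, 571]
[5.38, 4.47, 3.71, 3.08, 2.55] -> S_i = 5.38*0.83^i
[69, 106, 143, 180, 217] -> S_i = 69 + 37*i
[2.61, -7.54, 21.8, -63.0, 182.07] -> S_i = 2.61*(-2.89)^i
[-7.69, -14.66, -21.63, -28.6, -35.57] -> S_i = -7.69 + -6.97*i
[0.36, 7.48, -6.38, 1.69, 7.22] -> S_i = Random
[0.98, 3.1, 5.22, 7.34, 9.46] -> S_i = 0.98 + 2.12*i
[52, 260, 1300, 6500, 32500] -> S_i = 52*5^i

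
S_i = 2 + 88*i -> [2, 90, 178, 266, 354]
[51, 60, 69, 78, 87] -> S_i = 51 + 9*i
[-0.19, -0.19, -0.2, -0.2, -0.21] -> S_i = -0.19*1.02^i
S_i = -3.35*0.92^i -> [-3.35, -3.08, -2.84, -2.61, -2.4]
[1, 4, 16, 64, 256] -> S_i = 1*4^i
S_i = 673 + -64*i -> [673, 609, 545, 481, 417]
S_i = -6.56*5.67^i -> [-6.56, -37.2, -210.9, -1195.78, -6780.1]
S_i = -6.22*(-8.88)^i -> [-6.22, 55.23, -490.47, 4355.41, -38676.06]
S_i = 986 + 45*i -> [986, 1031, 1076, 1121, 1166]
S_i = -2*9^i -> [-2, -18, -162, -1458, -13122]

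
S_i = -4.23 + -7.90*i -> [-4.23, -12.13, -20.03, -27.93, -35.83]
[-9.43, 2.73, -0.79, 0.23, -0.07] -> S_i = -9.43*(-0.29)^i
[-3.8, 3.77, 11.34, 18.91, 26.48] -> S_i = -3.80 + 7.57*i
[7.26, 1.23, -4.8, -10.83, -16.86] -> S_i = 7.26 + -6.03*i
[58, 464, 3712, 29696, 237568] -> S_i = 58*8^i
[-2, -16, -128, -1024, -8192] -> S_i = -2*8^i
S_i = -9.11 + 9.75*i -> [-9.11, 0.64, 10.39, 20.14, 29.89]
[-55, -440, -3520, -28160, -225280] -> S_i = -55*8^i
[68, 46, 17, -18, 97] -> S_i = Random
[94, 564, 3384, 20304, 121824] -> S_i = 94*6^i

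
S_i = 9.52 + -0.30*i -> [9.52, 9.22, 8.92, 8.62, 8.32]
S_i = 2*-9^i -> [2, -18, 162, -1458, 13122]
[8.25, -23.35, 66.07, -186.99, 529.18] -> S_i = 8.25*(-2.83)^i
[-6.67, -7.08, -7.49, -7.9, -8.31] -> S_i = -6.67 + -0.41*i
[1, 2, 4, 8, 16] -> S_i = 1*2^i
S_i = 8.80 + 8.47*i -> [8.8, 17.27, 25.74, 34.21, 42.68]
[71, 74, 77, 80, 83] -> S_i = 71 + 3*i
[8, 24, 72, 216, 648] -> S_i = 8*3^i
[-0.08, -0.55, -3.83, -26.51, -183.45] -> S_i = -0.08*6.92^i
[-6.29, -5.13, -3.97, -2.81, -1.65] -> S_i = -6.29 + 1.16*i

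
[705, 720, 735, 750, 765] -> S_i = 705 + 15*i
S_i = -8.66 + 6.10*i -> [-8.66, -2.56, 3.54, 9.64, 15.74]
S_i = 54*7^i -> [54, 378, 2646, 18522, 129654]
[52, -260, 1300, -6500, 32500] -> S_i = 52*-5^i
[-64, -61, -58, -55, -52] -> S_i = -64 + 3*i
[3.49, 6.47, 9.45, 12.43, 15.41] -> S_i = 3.49 + 2.98*i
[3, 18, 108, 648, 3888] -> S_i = 3*6^i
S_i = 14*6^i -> [14, 84, 504, 3024, 18144]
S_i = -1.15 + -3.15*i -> [-1.15, -4.3, -7.45, -10.6, -13.75]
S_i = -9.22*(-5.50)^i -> [-9.22, 50.71, -278.91, 1533.98, -8436.88]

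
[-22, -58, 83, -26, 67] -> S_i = Random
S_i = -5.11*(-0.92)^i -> [-5.11, 4.7, -4.33, 3.98, -3.66]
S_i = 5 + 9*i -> [5, 14, 23, 32, 41]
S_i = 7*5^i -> [7, 35, 175, 875, 4375]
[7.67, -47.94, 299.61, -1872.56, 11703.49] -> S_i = 7.67*(-6.25)^i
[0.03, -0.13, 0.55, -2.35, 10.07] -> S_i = 0.03*(-4.28)^i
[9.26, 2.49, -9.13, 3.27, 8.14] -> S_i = Random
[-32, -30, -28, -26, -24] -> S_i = -32 + 2*i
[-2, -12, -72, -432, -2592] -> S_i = -2*6^i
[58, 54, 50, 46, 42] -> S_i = 58 + -4*i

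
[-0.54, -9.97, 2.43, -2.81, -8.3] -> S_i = Random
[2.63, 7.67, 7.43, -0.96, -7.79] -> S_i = Random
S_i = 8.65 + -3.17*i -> [8.65, 5.48, 2.31, -0.86, -4.03]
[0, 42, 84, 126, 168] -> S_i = 0 + 42*i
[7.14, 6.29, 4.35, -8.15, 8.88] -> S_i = Random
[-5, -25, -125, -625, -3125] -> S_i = -5*5^i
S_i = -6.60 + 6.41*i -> [-6.6, -0.19, 6.22, 12.63, 19.04]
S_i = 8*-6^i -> [8, -48, 288, -1728, 10368]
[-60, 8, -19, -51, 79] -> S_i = Random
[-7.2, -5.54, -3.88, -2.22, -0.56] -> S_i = -7.20 + 1.66*i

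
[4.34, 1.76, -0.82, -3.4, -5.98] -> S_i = 4.34 + -2.58*i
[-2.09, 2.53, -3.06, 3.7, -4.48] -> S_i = -2.09*(-1.21)^i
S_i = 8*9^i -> [8, 72, 648, 5832, 52488]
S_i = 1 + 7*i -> [1, 8, 15, 22, 29]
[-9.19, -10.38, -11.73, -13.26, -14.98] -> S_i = -9.19*1.13^i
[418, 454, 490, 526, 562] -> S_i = 418 + 36*i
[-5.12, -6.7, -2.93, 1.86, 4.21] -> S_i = Random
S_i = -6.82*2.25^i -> [-6.82, -15.34, -34.53, -77.68, -174.79]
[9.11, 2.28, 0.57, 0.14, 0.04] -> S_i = 9.11*0.25^i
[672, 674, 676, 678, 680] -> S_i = 672 + 2*i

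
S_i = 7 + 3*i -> [7, 10, 13, 16, 19]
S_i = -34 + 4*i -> [-34, -30, -26, -22, -18]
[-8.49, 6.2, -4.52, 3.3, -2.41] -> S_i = -8.49*(-0.73)^i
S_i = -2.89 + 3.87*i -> [-2.89, 0.98, 4.85, 8.72, 12.59]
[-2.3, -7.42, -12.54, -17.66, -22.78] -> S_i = -2.30 + -5.12*i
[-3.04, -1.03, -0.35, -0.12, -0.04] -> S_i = -3.04*0.34^i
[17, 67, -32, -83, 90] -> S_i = Random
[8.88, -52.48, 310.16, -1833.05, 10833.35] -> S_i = 8.88*(-5.91)^i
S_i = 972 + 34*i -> [972, 1006, 1040, 1074, 1108]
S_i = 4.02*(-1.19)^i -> [4.02, -4.78, 5.69, -6.77, 8.06]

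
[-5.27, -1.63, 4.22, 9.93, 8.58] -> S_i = Random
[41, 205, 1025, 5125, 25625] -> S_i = 41*5^i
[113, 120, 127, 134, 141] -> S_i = 113 + 7*i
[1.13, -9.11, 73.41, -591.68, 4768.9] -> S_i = 1.13*(-8.06)^i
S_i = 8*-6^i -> [8, -48, 288, -1728, 10368]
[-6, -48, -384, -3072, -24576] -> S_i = -6*8^i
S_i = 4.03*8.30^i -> [4.03, 33.45, 277.63, 2304.3, 19125.7]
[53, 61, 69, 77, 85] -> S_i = 53 + 8*i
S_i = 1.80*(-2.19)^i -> [1.8, -3.94, 8.63, -18.91, 41.4]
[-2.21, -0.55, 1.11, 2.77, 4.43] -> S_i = -2.21 + 1.66*i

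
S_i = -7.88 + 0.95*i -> [-7.88, -6.93, -5.98, -5.03, -4.08]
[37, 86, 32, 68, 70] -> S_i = Random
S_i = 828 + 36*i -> [828, 864, 900, 936, 972]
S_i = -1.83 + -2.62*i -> [-1.83, -4.45, -7.07, -9.69, -12.31]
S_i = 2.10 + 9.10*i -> [2.1, 11.2, 20.3, 29.4, 38.5]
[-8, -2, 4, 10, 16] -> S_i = -8 + 6*i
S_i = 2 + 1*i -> [2, 3, 4, 5, 6]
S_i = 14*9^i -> [14, 126, 1134, 10206, 91854]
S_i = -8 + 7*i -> [-8, -1, 6, 13, 20]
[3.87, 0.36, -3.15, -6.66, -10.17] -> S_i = 3.87 + -3.51*i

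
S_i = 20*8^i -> [20, 160, 1280, 10240, 81920]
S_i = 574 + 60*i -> [574, 634, 694, 754, 814]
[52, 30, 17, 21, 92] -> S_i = Random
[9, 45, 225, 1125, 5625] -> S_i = 9*5^i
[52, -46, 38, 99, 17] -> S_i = Random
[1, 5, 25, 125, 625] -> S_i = 1*5^i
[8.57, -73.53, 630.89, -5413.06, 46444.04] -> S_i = 8.57*(-8.58)^i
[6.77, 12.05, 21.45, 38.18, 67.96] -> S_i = 6.77*1.78^i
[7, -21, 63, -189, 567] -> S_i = 7*-3^i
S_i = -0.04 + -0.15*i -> [-0.04, -0.19, -0.34, -0.49, -0.64]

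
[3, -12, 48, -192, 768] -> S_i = 3*-4^i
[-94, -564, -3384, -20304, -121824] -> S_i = -94*6^i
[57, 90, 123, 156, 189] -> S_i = 57 + 33*i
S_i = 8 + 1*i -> [8, 9, 10, 11, 12]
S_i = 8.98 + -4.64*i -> [8.98, 4.34, -0.3, -4.94, -9.58]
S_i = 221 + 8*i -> [221, 229, 237, 245, 253]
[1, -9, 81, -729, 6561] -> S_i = 1*-9^i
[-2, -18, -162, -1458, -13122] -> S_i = -2*9^i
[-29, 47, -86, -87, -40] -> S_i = Random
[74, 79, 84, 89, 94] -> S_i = 74 + 5*i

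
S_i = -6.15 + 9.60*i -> [-6.15, 3.45, 13.05, 22.65, 32.25]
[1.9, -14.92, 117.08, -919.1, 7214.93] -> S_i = 1.90*(-7.85)^i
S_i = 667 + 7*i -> [667, 674, 681, 688, 695]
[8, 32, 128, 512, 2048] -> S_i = 8*4^i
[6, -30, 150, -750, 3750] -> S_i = 6*-5^i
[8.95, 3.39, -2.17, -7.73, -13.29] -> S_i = 8.95 + -5.56*i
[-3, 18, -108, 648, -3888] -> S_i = -3*-6^i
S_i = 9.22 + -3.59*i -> [9.22, 5.63, 2.04, -1.55, -5.14]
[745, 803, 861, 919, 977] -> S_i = 745 + 58*i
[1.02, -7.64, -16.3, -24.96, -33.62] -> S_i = 1.02 + -8.66*i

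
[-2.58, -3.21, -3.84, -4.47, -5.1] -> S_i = -2.58 + -0.63*i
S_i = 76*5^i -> [76, 380, 1900, 9500, 47500]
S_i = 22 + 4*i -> [22, 26, 30, 34, 38]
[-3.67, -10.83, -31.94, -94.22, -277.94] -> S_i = -3.67*2.95^i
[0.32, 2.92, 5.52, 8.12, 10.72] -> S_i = 0.32 + 2.60*i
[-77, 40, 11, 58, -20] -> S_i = Random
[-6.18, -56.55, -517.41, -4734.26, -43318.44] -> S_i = -6.18*9.15^i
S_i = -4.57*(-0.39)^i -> [-4.57, 1.78, -0.7, 0.27, -0.11]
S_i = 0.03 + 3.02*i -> [0.03, 3.05, 6.07, 9.09, 12.11]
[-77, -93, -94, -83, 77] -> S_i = Random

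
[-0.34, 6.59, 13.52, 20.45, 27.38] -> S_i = -0.34 + 6.93*i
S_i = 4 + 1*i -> [4, 5, 6, 7, 8]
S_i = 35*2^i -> [35, 70, 140, 280, 560]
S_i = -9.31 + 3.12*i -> [-9.31, -6.19, -3.07, 0.05, 3.17]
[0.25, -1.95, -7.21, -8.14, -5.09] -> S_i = Random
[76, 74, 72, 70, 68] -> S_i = 76 + -2*i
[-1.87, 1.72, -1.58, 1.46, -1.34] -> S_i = -1.87*(-0.92)^i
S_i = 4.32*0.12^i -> [4.32, 0.52, 0.06, 0.01, 0.0]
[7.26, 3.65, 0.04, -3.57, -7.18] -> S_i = 7.26 + -3.61*i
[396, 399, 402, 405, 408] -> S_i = 396 + 3*i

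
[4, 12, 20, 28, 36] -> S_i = 4 + 8*i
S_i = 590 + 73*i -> [590, 663, 736, 809, 882]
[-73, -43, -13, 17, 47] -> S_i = -73 + 30*i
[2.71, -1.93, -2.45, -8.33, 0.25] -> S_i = Random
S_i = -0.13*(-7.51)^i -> [-0.13, 0.98, -7.33, 55.06, -413.53]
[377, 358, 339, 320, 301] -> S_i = 377 + -19*i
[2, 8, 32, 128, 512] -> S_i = 2*4^i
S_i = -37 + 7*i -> [-37, -30, -23, -16, -9]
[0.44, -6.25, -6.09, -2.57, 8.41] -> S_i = Random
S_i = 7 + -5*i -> [7, 2, -3, -8, -13]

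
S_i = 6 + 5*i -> [6, 11, 16, 21, 26]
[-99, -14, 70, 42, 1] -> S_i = Random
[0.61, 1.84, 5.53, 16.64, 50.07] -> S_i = 0.61*3.01^i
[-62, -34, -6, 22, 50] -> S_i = -62 + 28*i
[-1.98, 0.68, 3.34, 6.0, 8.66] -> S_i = -1.98 + 2.66*i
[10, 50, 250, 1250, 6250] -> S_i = 10*5^i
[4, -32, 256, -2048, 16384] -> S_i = 4*-8^i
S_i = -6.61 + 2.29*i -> [-6.61, -4.32, -2.03, 0.26, 2.55]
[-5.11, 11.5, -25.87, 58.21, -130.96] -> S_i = -5.11*(-2.25)^i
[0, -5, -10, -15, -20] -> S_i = 0 + -5*i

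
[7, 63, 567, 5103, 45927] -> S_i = 7*9^i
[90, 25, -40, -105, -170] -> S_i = 90 + -65*i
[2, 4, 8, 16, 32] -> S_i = 2*2^i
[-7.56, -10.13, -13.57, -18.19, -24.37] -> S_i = -7.56*1.34^i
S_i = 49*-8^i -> [49, -392, 3136, -25088, 200704]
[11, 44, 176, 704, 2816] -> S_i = 11*4^i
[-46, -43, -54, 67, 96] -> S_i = Random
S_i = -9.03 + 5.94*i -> [-9.03, -3.09, 2.85, 8.79, 14.73]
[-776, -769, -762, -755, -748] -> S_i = -776 + 7*i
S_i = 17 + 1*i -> [17, 18, 19, 20, 21]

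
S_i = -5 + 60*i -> [-5, 55, 115, 175, 235]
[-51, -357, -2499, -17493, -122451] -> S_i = -51*7^i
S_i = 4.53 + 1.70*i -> [4.53, 6.23, 7.93, 9.63, 11.33]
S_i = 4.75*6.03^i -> [4.75, 28.64, 172.71, 1041.47, 6280.05]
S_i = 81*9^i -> [81, 729, 6561, 59049, 531441]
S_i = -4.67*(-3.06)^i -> [-4.67, 14.29, -43.73, 133.81, -409.45]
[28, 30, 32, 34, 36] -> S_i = 28 + 2*i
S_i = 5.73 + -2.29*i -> [5.73, 3.44, 1.15, -1.14, -3.43]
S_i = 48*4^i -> [48, 192, 768, 3072, 12288]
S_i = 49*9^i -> [49, 441, 3969, 35721, 321489]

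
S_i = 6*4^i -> [6, 24, 96, 384, 1536]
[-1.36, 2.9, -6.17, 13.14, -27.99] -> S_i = -1.36*(-2.13)^i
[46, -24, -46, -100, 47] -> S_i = Random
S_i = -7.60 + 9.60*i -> [-7.6, 2.0, 11.6, 21.2, 30.8]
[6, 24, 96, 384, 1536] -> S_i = 6*4^i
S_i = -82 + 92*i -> [-82, 10, 102, 194, 286]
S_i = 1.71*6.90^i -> [1.71, 11.8, 81.41, 561.75, 3876.08]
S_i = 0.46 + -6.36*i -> [0.46, -5.9, -12.26, -18.62, -24.98]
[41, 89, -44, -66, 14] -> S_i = Random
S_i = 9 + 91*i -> [9, 100, 191, 282, 373]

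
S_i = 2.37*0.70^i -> [2.37, 1.66, 1.16, 0.81, 0.57]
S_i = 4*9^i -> [4, 36, 324, 2916, 26244]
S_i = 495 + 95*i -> [495, 590, 685, 780, 875]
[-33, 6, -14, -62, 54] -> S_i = Random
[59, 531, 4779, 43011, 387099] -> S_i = 59*9^i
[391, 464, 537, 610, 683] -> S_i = 391 + 73*i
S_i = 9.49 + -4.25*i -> [9.49, 5.24, 0.99, -3.26, -7.51]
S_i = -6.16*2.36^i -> [-6.16, -14.54, -34.31, -80.97, -191.09]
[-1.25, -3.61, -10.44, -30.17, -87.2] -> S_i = -1.25*2.89^i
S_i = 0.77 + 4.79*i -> [0.77, 5.56, 10.35, 15.14, 19.93]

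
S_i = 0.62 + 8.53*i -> [0.62, 9.15, 17.68, 26.21, 34.74]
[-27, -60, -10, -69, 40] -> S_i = Random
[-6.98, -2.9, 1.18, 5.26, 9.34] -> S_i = -6.98 + 4.08*i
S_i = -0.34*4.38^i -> [-0.34, -1.49, -6.52, -28.57, -125.13]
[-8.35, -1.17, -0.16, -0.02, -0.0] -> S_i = -8.35*0.14^i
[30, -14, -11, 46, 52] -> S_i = Random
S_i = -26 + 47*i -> [-26, 21, 68, 115, 162]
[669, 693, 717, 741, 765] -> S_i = 669 + 24*i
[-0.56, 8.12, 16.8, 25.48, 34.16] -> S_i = -0.56 + 8.68*i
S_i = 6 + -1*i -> [6, 5, 4, 3, 2]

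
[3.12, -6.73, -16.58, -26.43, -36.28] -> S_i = 3.12 + -9.85*i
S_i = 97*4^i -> [97, 388, 1552, 6208, 24832]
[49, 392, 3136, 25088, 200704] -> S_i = 49*8^i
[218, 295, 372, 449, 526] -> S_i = 218 + 77*i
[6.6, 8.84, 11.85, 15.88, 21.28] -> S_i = 6.60*1.34^i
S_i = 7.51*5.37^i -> [7.51, 40.33, 216.57, 1162.95, 6245.07]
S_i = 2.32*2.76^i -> [2.32, 6.4, 17.67, 48.78, 134.62]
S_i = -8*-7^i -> [-8, 56, -392, 2744, -19208]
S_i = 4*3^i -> [4, 12, 36, 108, 324]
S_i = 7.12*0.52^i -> [7.12, 3.7, 1.93, 1.0, 0.52]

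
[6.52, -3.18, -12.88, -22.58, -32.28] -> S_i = 6.52 + -9.70*i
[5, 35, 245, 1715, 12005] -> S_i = 5*7^i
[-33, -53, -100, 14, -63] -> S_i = Random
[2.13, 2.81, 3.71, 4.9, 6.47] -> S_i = 2.13*1.32^i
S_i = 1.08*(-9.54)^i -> [1.08, -10.3, 98.29, -937.71, 8945.76]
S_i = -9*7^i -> [-9, -63, -441, -3087, -21609]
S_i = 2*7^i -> [2, 14, 98, 686, 4802]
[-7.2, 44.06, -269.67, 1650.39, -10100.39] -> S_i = -7.20*(-6.12)^i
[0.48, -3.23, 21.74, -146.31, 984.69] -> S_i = 0.48*(-6.73)^i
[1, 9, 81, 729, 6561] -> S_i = 1*9^i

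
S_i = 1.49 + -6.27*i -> [1.49, -4.78, -11.05, -17.32, -23.59]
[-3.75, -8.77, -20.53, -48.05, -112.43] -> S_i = -3.75*2.34^i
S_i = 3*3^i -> [3, 9, 27, 81, 243]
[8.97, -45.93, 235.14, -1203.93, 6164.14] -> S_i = 8.97*(-5.12)^i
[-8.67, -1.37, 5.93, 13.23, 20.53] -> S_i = -8.67 + 7.30*i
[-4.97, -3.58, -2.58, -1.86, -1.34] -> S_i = -4.97*0.72^i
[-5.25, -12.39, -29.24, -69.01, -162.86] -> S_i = -5.25*2.36^i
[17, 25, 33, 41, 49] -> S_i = 17 + 8*i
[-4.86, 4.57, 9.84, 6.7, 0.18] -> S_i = Random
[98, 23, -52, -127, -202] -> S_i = 98 + -75*i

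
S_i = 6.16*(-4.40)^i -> [6.16, -27.1, 119.26, -524.73, 2308.83]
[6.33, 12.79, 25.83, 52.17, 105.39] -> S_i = 6.33*2.02^i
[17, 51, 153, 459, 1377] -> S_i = 17*3^i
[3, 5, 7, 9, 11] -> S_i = 3 + 2*i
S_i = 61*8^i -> [61, 488, 3904, 31232, 249856]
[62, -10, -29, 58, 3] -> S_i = Random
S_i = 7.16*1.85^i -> [7.16, 13.25, 24.51, 45.33, 83.87]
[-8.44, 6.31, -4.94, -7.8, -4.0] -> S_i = Random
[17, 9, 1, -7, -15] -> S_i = 17 + -8*i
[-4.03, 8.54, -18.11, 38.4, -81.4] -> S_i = -4.03*(-2.12)^i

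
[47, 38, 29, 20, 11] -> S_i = 47 + -9*i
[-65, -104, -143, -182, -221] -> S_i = -65 + -39*i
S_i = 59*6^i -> [59, 354, 2124, 12744, 76464]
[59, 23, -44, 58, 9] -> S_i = Random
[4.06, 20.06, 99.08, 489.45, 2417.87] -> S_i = 4.06*4.94^i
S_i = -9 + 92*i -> [-9, 83, 175, 267, 359]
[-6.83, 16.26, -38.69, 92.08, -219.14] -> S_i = -6.83*(-2.38)^i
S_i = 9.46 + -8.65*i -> [9.46, 0.81, -7.84, -16.49, -25.14]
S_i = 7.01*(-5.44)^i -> [7.01, -38.13, 207.45, -1128.53, 6139.23]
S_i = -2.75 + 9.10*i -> [-2.75, 6.35, 15.45, 24.55, 33.65]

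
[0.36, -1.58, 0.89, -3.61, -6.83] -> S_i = Random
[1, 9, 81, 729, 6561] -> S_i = 1*9^i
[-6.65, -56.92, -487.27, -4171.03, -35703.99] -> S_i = -6.65*8.56^i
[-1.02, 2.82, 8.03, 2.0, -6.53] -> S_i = Random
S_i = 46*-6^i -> [46, -276, 1656, -9936, 59616]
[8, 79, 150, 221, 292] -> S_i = 8 + 71*i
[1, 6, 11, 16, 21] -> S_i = 1 + 5*i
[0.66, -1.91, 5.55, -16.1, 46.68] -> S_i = 0.66*(-2.90)^i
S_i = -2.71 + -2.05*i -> [-2.71, -4.76, -6.81, -8.86, -10.91]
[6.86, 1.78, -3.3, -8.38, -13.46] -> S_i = 6.86 + -5.08*i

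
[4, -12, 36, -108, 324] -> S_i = 4*-3^i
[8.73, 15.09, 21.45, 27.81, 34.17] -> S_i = 8.73 + 6.36*i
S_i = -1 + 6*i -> [-1, 5, 11, 17, 23]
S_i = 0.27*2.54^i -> [0.27, 0.69, 1.74, 4.42, 11.24]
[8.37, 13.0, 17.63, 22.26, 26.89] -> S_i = 8.37 + 4.63*i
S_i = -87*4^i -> [-87, -348, -1392, -5568, -22272]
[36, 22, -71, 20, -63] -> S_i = Random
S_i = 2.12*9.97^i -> [2.12, 21.14, 210.73, 2100.98, 20946.74]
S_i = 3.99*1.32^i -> [3.99, 5.27, 6.95, 9.18, 12.11]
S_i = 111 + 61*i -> [111, 172, 233, 294, 355]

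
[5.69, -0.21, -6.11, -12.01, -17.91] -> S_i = 5.69 + -5.90*i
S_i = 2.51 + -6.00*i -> [2.51, -3.49, -9.49, -15.49, -21.49]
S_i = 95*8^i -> [95, 760, 6080, 48640, 389120]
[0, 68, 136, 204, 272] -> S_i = 0 + 68*i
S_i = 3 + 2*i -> [3, 5, 7, 9, 11]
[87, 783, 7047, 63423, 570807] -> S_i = 87*9^i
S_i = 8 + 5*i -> [8, 13, 18, 23, 28]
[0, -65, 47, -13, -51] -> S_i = Random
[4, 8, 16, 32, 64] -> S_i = 4*2^i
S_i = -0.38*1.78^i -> [-0.38, -0.68, -1.2, -2.14, -3.81]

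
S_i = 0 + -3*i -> [0, -3, -6, -9, -12]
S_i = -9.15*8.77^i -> [-9.15, -80.25, -703.75, -6171.91, -54127.69]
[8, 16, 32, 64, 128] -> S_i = 8*2^i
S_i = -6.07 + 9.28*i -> [-6.07, 3.21, 12.49, 21.77, 31.05]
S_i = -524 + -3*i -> [-524, -527, -530, -533, -536]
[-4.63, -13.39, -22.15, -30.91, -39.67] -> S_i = -4.63 + -8.76*i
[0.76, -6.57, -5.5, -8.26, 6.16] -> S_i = Random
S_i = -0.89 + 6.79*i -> [-0.89, 5.9, 12.69, 19.48, 26.27]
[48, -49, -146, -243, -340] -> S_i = 48 + -97*i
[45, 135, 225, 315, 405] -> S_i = 45 + 90*i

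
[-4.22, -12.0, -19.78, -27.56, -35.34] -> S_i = -4.22 + -7.78*i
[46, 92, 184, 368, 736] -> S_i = 46*2^i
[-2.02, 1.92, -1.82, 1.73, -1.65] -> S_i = -2.02*(-0.95)^i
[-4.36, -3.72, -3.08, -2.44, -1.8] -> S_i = -4.36 + 0.64*i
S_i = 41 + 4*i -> [41, 45, 49, 53, 57]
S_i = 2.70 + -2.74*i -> [2.7, -0.04, -2.78, -5.52, -8.26]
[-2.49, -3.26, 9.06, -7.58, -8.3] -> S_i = Random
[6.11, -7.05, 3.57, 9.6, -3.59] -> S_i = Random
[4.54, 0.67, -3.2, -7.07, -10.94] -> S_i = 4.54 + -3.87*i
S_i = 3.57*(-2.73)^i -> [3.57, -9.75, 26.61, -72.64, 198.3]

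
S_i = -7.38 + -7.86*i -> [-7.38, -15.24, -23.1, -30.96, -38.82]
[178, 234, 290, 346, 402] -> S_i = 178 + 56*i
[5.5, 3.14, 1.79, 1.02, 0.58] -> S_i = 5.50*0.57^i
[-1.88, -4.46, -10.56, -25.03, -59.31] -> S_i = -1.88*2.37^i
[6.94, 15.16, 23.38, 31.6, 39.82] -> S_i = 6.94 + 8.22*i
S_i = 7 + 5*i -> [7, 12, 17, 22, 27]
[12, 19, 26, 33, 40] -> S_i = 12 + 7*i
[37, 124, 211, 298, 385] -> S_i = 37 + 87*i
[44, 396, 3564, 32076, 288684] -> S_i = 44*9^i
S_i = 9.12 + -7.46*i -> [9.12, 1.66, -5.8, -13.26, -20.72]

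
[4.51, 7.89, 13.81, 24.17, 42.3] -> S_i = 4.51*1.75^i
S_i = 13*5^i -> [13, 65, 325, 1625, 8125]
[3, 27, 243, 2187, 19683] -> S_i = 3*9^i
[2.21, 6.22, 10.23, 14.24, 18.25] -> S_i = 2.21 + 4.01*i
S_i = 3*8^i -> [3, 24, 192, 1536, 12288]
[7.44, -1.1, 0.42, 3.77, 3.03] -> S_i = Random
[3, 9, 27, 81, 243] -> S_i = 3*3^i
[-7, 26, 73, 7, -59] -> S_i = Random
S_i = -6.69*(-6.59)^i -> [-6.69, 44.09, -290.53, 1914.62, -12617.34]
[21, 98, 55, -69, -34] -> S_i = Random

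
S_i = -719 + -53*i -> [-719, -772, -825, -878, -931]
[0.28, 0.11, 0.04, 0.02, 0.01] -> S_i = 0.28*0.39^i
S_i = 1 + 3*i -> [1, 4, 7, 10, 13]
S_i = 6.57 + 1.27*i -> [6.57, 7.84, 9.11, 10.38, 11.65]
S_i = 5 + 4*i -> [5, 9, 13, 17, 21]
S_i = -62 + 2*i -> [-62, -60, -58, -56, -54]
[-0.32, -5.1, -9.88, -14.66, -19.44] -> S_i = -0.32 + -4.78*i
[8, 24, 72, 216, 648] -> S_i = 8*3^i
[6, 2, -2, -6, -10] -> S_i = 6 + -4*i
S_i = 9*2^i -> [9, 18, 36, 72, 144]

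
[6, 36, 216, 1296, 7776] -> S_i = 6*6^i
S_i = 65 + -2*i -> [65, 63, 61, 59, 57]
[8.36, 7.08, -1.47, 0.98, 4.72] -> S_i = Random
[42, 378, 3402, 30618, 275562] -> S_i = 42*9^i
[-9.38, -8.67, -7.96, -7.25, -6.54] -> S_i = -9.38 + 0.71*i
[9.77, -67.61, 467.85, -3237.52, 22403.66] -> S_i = 9.77*(-6.92)^i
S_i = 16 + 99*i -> [16, 115, 214, 313, 412]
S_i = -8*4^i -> [-8, -32, -128, -512, -2048]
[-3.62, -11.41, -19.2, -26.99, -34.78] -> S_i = -3.62 + -7.79*i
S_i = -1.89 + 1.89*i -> [-1.89, 0.0, 1.89, 3.78, 5.67]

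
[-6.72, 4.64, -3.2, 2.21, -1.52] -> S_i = -6.72*(-0.69)^i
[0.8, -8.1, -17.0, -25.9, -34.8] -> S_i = 0.80 + -8.90*i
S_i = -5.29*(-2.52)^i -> [-5.29, 13.33, -33.59, 84.66, -213.33]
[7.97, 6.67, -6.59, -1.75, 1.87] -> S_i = Random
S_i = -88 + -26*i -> [-88, -114, -140, -166, -192]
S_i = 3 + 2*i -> [3, 5, 7, 9, 11]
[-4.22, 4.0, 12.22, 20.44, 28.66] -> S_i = -4.22 + 8.22*i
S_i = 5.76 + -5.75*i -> [5.76, 0.01, -5.74, -11.49, -17.24]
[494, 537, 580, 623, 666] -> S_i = 494 + 43*i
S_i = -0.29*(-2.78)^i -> [-0.29, 0.81, -2.24, 6.23, -17.32]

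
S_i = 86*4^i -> [86, 344, 1376, 5504, 22016]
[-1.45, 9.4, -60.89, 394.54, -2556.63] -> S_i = -1.45*(-6.48)^i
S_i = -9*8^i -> [-9, -72, -576, -4608, -36864]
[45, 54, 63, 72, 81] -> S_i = 45 + 9*i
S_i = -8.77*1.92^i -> [-8.77, -16.84, -32.33, -62.07, -119.18]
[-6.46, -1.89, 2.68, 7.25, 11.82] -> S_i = -6.46 + 4.57*i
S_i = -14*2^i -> [-14, -28, -56, -112, -224]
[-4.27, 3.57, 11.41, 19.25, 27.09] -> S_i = -4.27 + 7.84*i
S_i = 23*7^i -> [23, 161, 1127, 7889, 55223]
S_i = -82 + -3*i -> [-82, -85, -88, -91, -94]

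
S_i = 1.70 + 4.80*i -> [1.7, 6.5, 11.3, 16.1, 20.9]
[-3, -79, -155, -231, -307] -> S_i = -3 + -76*i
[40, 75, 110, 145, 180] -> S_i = 40 + 35*i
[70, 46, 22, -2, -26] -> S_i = 70 + -24*i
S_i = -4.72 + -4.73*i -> [-4.72, -9.45, -14.18, -18.91, -23.64]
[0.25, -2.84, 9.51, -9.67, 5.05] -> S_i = Random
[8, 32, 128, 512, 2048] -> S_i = 8*4^i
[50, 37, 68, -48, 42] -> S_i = Random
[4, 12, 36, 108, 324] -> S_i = 4*3^i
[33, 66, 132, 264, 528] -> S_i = 33*2^i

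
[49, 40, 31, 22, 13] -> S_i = 49 + -9*i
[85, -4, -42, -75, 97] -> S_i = Random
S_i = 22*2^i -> [22, 44, 88, 176, 352]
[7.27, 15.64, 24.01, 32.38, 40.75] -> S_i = 7.27 + 8.37*i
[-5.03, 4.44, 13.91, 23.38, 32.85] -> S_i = -5.03 + 9.47*i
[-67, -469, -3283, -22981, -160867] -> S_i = -67*7^i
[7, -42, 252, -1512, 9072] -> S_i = 7*-6^i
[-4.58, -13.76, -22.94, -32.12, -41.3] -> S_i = -4.58 + -9.18*i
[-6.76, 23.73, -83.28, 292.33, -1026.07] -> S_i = -6.76*(-3.51)^i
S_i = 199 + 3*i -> [199, 202, 205, 208, 211]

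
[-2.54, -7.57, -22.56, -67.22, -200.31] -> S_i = -2.54*2.98^i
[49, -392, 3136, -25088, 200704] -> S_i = 49*-8^i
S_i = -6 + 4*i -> [-6, -2, 2, 6, 10]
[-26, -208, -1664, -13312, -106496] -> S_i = -26*8^i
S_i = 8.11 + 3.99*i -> [8.11, 12.1, 16.09, 20.08, 24.07]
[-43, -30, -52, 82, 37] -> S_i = Random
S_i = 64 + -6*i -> [64, 58, 52, 46, 40]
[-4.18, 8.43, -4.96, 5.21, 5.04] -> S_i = Random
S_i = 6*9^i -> [6, 54, 486, 4374, 39366]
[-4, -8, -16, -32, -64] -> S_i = -4*2^i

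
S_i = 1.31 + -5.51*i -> [1.31, -4.2, -9.71, -15.22, -20.73]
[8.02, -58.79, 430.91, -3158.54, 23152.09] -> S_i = 8.02*(-7.33)^i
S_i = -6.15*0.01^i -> [-6.15, -0.06, -0.0, -0.0, -0.0]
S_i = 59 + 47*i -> [59, 106, 153, 200, 247]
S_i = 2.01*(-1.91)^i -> [2.01, -3.84, 7.33, -14.01, 26.75]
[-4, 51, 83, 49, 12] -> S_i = Random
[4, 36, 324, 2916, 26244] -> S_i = 4*9^i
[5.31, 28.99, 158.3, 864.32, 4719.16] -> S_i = 5.31*5.46^i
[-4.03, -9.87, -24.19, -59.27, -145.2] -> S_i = -4.03*2.45^i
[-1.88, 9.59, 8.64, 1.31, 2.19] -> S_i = Random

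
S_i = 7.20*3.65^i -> [7.2, 26.28, 95.92, 350.12, 1277.92]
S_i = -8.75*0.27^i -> [-8.75, -2.36, -0.64, -0.17, -0.05]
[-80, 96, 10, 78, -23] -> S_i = Random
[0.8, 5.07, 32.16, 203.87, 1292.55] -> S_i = 0.80*6.34^i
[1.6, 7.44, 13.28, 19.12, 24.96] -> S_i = 1.60 + 5.84*i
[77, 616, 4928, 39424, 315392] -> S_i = 77*8^i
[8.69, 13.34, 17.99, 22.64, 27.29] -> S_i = 8.69 + 4.65*i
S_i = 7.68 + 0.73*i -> [7.68, 8.41, 9.14, 9.87, 10.6]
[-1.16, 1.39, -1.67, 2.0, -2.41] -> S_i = -1.16*(-1.20)^i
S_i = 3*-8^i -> [3, -24, 192, -1536, 12288]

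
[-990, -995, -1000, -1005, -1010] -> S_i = -990 + -5*i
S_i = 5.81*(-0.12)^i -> [5.81, -0.7, 0.08, -0.01, 0.0]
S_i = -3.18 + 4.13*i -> [-3.18, 0.95, 5.08, 9.21, 13.34]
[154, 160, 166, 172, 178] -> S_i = 154 + 6*i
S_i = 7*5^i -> [7, 35, 175, 875, 4375]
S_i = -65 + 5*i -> [-65, -60, -55, -50, -45]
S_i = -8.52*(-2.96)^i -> [-8.52, 25.22, -74.65, 220.96, -654.04]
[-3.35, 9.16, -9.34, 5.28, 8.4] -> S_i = Random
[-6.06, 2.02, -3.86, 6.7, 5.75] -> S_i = Random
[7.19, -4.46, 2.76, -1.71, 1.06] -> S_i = 7.19*(-0.62)^i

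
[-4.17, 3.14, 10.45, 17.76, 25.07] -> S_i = -4.17 + 7.31*i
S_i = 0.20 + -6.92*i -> [0.2, -6.72, -13.64, -20.56, -27.48]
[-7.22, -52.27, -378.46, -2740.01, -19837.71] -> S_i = -7.22*7.24^i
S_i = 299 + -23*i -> [299, 276, 253, 230, 207]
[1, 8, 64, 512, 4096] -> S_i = 1*8^i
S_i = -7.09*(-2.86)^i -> [-7.09, 20.28, -57.99, 165.86, -474.36]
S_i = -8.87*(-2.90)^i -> [-8.87, 25.72, -74.6, 216.33, -627.36]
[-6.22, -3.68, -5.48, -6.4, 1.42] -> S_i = Random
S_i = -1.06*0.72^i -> [-1.06, -0.76, -0.55, -0.4, -0.28]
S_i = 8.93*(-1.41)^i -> [8.93, -12.59, 17.75, -25.03, 35.3]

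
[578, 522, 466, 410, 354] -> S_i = 578 + -56*i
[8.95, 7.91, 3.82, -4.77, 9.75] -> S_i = Random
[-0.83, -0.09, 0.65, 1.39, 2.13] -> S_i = -0.83 + 0.74*i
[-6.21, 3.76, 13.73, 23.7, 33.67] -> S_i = -6.21 + 9.97*i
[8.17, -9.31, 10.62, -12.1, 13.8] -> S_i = 8.17*(-1.14)^i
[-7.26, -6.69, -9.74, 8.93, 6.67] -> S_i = Random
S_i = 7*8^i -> [7, 56, 448, 3584, 28672]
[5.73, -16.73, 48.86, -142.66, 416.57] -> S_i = 5.73*(-2.92)^i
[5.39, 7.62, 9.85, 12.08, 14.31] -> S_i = 5.39 + 2.23*i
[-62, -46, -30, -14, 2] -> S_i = -62 + 16*i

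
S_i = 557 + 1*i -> [557, 558, 559, 560, 561]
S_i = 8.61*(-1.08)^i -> [8.61, -9.3, 10.04, -10.85, 11.71]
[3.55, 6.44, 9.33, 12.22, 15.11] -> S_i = 3.55 + 2.89*i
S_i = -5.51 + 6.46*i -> [-5.51, 0.95, 7.41, 13.87, 20.33]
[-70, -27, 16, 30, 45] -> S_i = Random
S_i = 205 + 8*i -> [205, 213, 221, 229, 237]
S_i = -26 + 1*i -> [-26, -25, -24, -23, -22]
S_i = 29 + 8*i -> [29, 37, 45, 53, 61]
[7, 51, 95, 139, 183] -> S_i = 7 + 44*i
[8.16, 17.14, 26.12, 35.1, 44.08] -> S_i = 8.16 + 8.98*i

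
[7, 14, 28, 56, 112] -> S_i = 7*2^i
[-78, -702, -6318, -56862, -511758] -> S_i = -78*9^i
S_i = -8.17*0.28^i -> [-8.17, -2.29, -0.64, -0.18, -0.05]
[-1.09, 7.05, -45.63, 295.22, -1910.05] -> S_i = -1.09*(-6.47)^i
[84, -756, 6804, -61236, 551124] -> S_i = 84*-9^i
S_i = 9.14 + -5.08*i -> [9.14, 4.06, -1.02, -6.1, -11.18]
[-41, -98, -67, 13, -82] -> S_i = Random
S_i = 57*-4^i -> [57, -228, 912, -3648, 14592]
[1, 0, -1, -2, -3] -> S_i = 1 + -1*i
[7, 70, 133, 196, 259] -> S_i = 7 + 63*i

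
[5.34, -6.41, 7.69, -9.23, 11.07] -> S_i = 5.34*(-1.20)^i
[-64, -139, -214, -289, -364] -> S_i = -64 + -75*i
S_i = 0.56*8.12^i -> [0.56, 4.55, 36.92, 299.82, 2434.51]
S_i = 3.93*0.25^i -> [3.93, 0.98, 0.25, 0.06, 0.02]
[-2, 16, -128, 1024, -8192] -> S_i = -2*-8^i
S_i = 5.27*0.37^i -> [5.27, 1.95, 0.72, 0.27, 0.1]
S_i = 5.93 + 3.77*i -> [5.93, 9.7, 13.47, 17.24, 21.01]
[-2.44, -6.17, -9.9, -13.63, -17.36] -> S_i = -2.44 + -3.73*i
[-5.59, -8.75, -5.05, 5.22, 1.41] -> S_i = Random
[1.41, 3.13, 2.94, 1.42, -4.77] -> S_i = Random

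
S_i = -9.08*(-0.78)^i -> [-9.08, 7.08, -5.52, 4.31, -3.36]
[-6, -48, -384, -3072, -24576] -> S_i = -6*8^i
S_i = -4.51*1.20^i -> [-4.51, -5.41, -6.49, -7.79, -9.35]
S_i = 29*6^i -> [29, 174, 1044, 6264, 37584]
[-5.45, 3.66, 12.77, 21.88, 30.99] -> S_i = -5.45 + 9.11*i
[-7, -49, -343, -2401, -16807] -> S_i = -7*7^i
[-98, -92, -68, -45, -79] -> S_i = Random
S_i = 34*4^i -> [34, 136, 544, 2176, 8704]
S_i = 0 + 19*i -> [0, 19, 38, 57, 76]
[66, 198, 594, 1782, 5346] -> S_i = 66*3^i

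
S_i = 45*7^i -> [45, 315, 2205, 15435, 108045]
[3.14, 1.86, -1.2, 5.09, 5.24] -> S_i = Random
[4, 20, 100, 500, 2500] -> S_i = 4*5^i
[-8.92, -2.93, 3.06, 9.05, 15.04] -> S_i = -8.92 + 5.99*i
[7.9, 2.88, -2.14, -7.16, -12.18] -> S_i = 7.90 + -5.02*i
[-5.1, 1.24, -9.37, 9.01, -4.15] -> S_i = Random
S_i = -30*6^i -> [-30, -180, -1080, -6480, -38880]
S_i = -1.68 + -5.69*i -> [-1.68, -7.37, -13.06, -18.75, -24.44]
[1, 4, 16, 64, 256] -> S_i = 1*4^i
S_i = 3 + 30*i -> [3, 33, 63, 93, 123]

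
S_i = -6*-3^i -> [-6, 18, -54, 162, -486]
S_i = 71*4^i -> [71, 284, 1136, 4544, 18176]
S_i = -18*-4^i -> [-18, 72, -288, 1152, -4608]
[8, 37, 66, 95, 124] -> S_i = 8 + 29*i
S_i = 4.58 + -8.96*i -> [4.58, -4.38, -13.34, -22.3, -31.26]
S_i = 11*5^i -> [11, 55, 275, 1375, 6875]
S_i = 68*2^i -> [68, 136, 272, 544, 1088]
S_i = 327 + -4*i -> [327, 323, 319, 315, 311]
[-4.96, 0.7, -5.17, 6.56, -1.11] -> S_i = Random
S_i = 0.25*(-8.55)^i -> [0.25, -2.14, 18.28, -156.26, 1335.99]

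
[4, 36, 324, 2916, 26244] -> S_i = 4*9^i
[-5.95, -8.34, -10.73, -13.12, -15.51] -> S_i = -5.95 + -2.39*i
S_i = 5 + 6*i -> [5, 11, 17, 23, 29]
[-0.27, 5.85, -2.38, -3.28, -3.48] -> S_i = Random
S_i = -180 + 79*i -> [-180, -101, -22, 57, 136]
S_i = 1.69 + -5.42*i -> [1.69, -3.73, -9.15, -14.57, -19.99]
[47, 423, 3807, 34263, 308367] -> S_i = 47*9^i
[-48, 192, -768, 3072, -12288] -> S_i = -48*-4^i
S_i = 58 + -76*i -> [58, -18, -94, -170, -246]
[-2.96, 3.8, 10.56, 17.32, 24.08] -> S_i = -2.96 + 6.76*i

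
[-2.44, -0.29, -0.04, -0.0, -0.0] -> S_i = -2.44*0.12^i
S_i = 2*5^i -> [2, 10, 50, 250, 1250]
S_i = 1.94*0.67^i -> [1.94, 1.3, 0.87, 0.58, 0.39]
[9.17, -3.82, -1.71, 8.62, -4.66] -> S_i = Random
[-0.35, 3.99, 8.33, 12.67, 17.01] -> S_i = -0.35 + 4.34*i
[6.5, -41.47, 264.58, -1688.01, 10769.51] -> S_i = 6.50*(-6.38)^i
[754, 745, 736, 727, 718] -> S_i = 754 + -9*i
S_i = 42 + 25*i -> [42, 67, 92, 117, 142]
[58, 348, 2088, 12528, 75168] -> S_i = 58*6^i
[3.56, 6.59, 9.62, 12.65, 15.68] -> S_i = 3.56 + 3.03*i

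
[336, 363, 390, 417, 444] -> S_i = 336 + 27*i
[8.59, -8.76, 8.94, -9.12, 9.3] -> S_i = 8.59*(-1.02)^i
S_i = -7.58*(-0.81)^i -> [-7.58, 6.14, -4.97, 4.03, -3.26]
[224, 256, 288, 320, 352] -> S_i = 224 + 32*i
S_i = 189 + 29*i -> [189, 218, 247, 276, 305]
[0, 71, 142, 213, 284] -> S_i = 0 + 71*i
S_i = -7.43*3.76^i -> [-7.43, -27.94, -105.04, -394.96, -1485.05]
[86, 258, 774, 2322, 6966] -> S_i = 86*3^i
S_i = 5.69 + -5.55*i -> [5.69, 0.14, -5.41, -10.96, -16.51]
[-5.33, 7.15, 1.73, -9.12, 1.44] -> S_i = Random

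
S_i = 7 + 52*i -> [7, 59, 111, 163, 215]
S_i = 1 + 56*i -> [1, 57, 113, 169, 225]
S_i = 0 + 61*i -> [0, 61, 122, 183, 244]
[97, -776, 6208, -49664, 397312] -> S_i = 97*-8^i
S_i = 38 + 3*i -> [38, 41, 44, 47, 50]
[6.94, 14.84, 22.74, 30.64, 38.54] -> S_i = 6.94 + 7.90*i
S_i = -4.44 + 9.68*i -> [-4.44, 5.24, 14.92, 24.6, 34.28]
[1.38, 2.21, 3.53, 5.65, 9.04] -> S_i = 1.38*1.60^i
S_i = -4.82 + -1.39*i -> [-4.82, -6.21, -7.6, -8.99, -10.38]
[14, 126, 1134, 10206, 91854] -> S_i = 14*9^i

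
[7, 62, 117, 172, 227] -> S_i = 7 + 55*i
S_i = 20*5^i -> [20, 100, 500, 2500, 12500]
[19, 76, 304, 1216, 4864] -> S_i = 19*4^i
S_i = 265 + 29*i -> [265, 294, 323, 352, 381]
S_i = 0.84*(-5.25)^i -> [0.84, -4.41, 23.15, -121.55, 638.14]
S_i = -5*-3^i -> [-5, 15, -45, 135, -405]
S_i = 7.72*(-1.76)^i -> [7.72, -13.59, 23.91, -42.09, 74.07]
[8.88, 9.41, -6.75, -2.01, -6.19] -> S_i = Random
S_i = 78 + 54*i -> [78, 132, 186, 240, 294]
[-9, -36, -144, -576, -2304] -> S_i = -9*4^i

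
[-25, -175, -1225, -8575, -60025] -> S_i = -25*7^i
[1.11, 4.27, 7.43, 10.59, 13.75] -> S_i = 1.11 + 3.16*i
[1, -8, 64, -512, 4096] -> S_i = 1*-8^i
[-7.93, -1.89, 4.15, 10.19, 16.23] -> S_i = -7.93 + 6.04*i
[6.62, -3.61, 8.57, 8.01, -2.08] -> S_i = Random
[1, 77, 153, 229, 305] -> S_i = 1 + 76*i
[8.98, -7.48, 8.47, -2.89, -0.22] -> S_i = Random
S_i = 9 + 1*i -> [9, 10, 11, 12, 13]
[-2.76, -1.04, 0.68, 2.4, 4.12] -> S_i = -2.76 + 1.72*i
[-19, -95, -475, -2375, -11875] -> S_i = -19*5^i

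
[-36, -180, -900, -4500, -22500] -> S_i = -36*5^i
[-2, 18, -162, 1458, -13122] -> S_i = -2*-9^i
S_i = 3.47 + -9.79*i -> [3.47, -6.32, -16.11, -25.9, -35.69]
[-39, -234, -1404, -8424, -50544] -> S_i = -39*6^i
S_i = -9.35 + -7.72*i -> [-9.35, -17.07, -24.79, -32.51, -40.23]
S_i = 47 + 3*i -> [47, 50, 53, 56, 59]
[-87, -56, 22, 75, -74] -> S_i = Random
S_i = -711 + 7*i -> [-711, -704, -697, -690, -683]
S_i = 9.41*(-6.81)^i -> [9.41, -64.08, 436.4, -2971.88, 20238.49]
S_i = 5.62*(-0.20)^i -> [5.62, -1.12, 0.22, -0.04, 0.01]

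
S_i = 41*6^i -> [41, 246, 1476, 8856, 53136]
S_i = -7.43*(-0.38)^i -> [-7.43, 2.82, -1.07, 0.41, -0.15]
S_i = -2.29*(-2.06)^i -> [-2.29, 4.72, -9.72, 20.02, -41.24]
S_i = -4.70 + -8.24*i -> [-4.7, -12.94, -21.18, -29.42, -37.66]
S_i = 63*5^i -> [63, 315, 1575, 7875, 39375]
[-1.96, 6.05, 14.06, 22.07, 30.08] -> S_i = -1.96 + 8.01*i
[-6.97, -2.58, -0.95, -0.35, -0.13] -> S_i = -6.97*0.37^i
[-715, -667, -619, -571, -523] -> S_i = -715 + 48*i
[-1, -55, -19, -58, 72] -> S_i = Random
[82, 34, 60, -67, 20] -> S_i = Random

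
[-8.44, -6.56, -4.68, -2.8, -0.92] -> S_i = -8.44 + 1.88*i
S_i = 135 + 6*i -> [135, 141, 147, 153, 159]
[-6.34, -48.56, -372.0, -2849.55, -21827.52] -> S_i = -6.34*7.66^i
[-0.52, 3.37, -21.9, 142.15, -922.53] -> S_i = -0.52*(-6.49)^i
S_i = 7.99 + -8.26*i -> [7.99, -0.27, -8.53, -16.79, -25.05]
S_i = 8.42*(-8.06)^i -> [8.42, -67.87, 546.99, -4408.77, 35534.67]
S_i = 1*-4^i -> [1, -4, 16, -64, 256]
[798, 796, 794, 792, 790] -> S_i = 798 + -2*i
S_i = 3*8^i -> [3, 24, 192, 1536, 12288]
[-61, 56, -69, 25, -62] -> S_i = Random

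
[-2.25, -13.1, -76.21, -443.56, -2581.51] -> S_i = -2.25*5.82^i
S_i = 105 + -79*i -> [105, 26, -53, -132, -211]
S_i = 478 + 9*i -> [478, 487, 496, 505, 514]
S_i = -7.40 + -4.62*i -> [-7.4, -12.02, -16.64, -21.26, -25.88]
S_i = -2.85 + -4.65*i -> [-2.85, -7.5, -12.15, -16.8, -21.45]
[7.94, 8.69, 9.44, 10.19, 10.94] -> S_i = 7.94 + 0.75*i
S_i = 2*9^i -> [2, 18, 162, 1458, 13122]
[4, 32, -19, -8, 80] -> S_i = Random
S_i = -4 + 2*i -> [-4, -2, 0, 2, 4]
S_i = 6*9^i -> [6, 54, 486, 4374, 39366]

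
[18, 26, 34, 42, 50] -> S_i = 18 + 8*i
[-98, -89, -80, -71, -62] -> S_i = -98 + 9*i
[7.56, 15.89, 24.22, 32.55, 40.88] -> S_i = 7.56 + 8.33*i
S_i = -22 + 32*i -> [-22, 10, 42, 74, 106]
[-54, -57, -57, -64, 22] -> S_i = Random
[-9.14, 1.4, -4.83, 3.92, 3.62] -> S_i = Random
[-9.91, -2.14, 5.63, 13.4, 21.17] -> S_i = -9.91 + 7.77*i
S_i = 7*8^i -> [7, 56, 448, 3584, 28672]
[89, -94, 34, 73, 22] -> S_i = Random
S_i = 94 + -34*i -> [94, 60, 26, -8, -42]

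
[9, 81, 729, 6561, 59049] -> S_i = 9*9^i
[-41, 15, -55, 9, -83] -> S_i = Random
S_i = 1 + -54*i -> [1, -53, -107, -161, -215]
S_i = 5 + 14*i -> [5, 19, 33, 47, 61]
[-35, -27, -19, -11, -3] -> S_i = -35 + 8*i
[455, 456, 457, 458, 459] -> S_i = 455 + 1*i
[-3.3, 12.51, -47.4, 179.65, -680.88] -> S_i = -3.30*(-3.79)^i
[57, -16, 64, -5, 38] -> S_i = Random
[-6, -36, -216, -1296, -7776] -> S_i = -6*6^i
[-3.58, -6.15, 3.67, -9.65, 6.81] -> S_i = Random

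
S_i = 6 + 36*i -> [6, 42, 78, 114, 150]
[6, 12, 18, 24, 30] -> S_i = 6 + 6*i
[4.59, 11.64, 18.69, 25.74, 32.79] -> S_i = 4.59 + 7.05*i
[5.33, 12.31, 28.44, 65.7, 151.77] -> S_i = 5.33*2.31^i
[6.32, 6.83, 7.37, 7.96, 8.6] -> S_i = 6.32*1.08^i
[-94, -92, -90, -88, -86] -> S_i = -94 + 2*i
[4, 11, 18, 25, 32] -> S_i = 4 + 7*i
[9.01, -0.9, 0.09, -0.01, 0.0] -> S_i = 9.01*(-0.10)^i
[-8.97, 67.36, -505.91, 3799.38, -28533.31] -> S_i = -8.97*(-7.51)^i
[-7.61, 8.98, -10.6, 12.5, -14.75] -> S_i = -7.61*(-1.18)^i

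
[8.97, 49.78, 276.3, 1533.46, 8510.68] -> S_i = 8.97*5.55^i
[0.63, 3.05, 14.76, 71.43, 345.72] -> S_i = 0.63*4.84^i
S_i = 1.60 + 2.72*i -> [1.6, 4.32, 7.04, 9.76, 12.48]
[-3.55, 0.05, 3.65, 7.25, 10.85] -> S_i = -3.55 + 3.60*i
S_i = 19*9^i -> [19, 171, 1539, 13851, 124659]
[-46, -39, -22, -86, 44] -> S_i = Random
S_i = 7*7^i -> [7, 49, 343, 2401, 16807]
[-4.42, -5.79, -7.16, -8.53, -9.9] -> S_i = -4.42 + -1.37*i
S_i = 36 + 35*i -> [36, 71, 106, 141, 176]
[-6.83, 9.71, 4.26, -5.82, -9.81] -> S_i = Random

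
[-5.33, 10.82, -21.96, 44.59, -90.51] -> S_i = -5.33*(-2.03)^i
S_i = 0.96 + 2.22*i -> [0.96, 3.18, 5.4, 7.62, 9.84]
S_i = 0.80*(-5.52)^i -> [0.8, -4.42, 24.38, -134.56, 742.76]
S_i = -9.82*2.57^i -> [-9.82, -25.24, -64.86, -166.69, -428.39]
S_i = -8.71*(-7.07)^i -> [-8.71, 61.58, -435.37, 3078.06, -21761.85]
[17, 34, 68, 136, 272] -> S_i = 17*2^i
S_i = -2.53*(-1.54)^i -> [-2.53, 3.9, -6.0, 9.24, -14.23]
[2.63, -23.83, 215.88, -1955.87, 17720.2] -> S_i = 2.63*(-9.06)^i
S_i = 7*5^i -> [7, 35, 175, 875, 4375]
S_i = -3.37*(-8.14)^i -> [-3.37, 27.43, -223.29, 1817.62, -14795.43]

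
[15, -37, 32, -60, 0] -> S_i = Random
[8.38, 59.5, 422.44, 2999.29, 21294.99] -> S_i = 8.38*7.10^i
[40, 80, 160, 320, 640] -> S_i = 40*2^i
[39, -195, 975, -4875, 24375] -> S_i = 39*-5^i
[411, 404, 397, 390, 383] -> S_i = 411 + -7*i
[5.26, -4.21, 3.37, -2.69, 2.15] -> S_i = 5.26*(-0.80)^i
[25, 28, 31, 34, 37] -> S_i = 25 + 3*i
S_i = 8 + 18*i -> [8, 26, 44, 62, 80]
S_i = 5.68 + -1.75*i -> [5.68, 3.93, 2.18, 0.43, -1.32]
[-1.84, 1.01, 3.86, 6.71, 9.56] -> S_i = -1.84 + 2.85*i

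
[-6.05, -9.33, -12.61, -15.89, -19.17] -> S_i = -6.05 + -3.28*i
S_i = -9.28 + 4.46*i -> [-9.28, -4.82, -0.36, 4.1, 8.56]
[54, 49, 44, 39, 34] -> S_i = 54 + -5*i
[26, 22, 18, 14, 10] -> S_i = 26 + -4*i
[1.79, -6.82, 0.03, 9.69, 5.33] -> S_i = Random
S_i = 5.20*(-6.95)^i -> [5.2, -36.14, 251.17, -1745.65, 12132.28]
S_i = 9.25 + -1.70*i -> [9.25, 7.55, 5.85, 4.15, 2.45]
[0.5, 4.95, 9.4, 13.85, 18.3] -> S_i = 0.50 + 4.45*i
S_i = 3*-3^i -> [3, -9, 27, -81, 243]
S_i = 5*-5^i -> [5, -25, 125, -625, 3125]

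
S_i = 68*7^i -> [68, 476, 3332, 23324, 163268]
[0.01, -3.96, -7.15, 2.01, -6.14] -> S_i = Random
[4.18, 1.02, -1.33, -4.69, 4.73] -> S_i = Random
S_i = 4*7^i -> [4, 28, 196, 1372, 9604]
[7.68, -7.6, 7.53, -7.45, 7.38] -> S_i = 7.68*(-0.99)^i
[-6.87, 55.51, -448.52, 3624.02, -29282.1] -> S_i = -6.87*(-8.08)^i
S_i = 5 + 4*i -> [5, 9, 13, 17, 21]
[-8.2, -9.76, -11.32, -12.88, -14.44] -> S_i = -8.20 + -1.56*i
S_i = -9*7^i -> [-9, -63, -441, -3087, -21609]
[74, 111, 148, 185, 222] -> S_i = 74 + 37*i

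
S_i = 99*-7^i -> [99, -693, 4851, -33957, 237699]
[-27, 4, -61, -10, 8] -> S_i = Random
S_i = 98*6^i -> [98, 588, 3528, 21168, 127008]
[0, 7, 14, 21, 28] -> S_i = 0 + 7*i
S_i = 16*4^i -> [16, 64, 256, 1024, 4096]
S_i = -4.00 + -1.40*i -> [-4.0, -5.4, -6.8, -8.2, -9.6]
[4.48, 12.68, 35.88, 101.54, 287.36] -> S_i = 4.48*2.83^i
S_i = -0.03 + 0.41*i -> [-0.03, 0.38, 0.79, 1.2, 1.61]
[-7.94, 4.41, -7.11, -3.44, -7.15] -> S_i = Random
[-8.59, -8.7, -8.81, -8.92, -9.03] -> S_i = -8.59 + -0.11*i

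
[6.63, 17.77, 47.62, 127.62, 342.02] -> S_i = 6.63*2.68^i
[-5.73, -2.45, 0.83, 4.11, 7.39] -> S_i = -5.73 + 3.28*i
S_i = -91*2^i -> [-91, -182, -364, -728, -1456]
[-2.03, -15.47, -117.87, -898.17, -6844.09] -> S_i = -2.03*7.62^i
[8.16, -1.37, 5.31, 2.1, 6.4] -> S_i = Random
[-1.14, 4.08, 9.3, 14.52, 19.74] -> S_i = -1.14 + 5.22*i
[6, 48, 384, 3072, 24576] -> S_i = 6*8^i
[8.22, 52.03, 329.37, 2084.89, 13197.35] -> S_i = 8.22*6.33^i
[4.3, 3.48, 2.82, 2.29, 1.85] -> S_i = 4.30*0.81^i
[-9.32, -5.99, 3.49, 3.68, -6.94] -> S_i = Random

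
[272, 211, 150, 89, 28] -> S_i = 272 + -61*i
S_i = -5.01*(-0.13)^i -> [-5.01, 0.65, -0.08, 0.01, -0.0]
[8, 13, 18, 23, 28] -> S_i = 8 + 5*i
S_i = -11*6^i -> [-11, -66, -396, -2376, -14256]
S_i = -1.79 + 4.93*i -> [-1.79, 3.14, 8.07, 13.0, 17.93]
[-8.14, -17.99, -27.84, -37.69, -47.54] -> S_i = -8.14 + -9.85*i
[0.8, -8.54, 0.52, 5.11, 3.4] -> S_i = Random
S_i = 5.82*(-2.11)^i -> [5.82, -12.28, 25.91, -54.67, 115.36]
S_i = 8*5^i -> [8, 40, 200, 1000, 5000]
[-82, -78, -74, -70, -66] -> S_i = -82 + 4*i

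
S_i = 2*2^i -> [2, 4, 8, 16, 32]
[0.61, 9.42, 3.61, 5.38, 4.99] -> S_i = Random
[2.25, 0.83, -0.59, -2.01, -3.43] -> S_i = 2.25 + -1.42*i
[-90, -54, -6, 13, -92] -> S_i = Random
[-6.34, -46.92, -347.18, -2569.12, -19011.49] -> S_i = -6.34*7.40^i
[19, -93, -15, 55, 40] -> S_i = Random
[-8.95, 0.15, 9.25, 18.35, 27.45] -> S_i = -8.95 + 9.10*i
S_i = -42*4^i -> [-42, -168, -672, -2688, -10752]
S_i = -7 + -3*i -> [-7, -10, -13, -16, -19]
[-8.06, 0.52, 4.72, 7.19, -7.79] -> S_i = Random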